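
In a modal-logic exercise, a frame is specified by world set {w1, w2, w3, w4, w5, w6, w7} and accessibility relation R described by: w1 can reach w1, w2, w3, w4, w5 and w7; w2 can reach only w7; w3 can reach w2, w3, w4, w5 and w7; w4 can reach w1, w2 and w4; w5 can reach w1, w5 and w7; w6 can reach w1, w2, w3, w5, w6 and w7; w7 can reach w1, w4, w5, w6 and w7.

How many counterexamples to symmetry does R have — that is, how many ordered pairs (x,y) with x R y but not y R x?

13

Enumerating: (w1,w2), (w1,w3), (w2,w7), (w3,w2), (w3,w4), (w3,w5), (w3,w7), (w4,w2), (w6,w1), (w6,w2), (w6,w3), (w6,w5), (w7,w4).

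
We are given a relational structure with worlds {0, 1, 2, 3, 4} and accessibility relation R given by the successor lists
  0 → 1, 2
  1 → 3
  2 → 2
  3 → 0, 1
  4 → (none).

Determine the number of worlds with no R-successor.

1

Enumerating: 4.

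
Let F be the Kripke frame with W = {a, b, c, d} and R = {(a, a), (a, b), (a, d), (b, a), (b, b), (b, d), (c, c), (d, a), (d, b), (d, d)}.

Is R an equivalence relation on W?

Reflexive: yes — every world is R-related to itself.
Symmetric: yes — every pair in R has its reverse in R.
Transitive: yes — every two-step R-path is closed by a direct edge.
So R is an equivalence relation.

Yes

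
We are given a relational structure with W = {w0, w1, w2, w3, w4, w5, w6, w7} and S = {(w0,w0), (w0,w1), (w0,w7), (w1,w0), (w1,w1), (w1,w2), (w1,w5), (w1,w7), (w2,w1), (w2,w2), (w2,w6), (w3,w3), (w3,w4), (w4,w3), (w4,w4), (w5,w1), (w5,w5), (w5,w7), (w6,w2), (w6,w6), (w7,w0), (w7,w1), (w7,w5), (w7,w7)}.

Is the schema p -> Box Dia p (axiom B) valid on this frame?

By correspondence theory, B is valid on a frame iff S is symmetric.
Symmetric: yes — every pair in S has its reverse in S.

Yes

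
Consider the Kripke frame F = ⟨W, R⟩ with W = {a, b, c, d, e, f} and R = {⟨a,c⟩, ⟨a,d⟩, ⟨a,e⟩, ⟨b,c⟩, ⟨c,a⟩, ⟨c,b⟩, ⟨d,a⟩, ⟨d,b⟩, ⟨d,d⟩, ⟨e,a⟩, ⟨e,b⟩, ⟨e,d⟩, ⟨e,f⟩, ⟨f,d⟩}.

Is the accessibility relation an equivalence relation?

Reflexive: no — a is not related to itself.
Symmetric: no — d R b but not b R d.
Transitive: no — a R c and c R b, but not a R b.
So R is not an equivalence relation.

No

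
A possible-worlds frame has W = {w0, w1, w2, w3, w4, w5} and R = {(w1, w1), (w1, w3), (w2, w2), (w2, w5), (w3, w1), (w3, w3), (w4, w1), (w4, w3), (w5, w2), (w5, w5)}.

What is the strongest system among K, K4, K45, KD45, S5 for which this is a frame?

K45

Transitive (axiom 4): yes — every two-step R-path is closed by a direct edge.
Euclidean (axiom 5): yes — any two successors of a common world are R-related.
Serial (axiom D): no — w0 has no R-successor.
Reflexive (axiom T): no — w0 is not related to itself.
So F validates K, K4, K45; KD45 would additionally require R to be serial. The strongest is K45.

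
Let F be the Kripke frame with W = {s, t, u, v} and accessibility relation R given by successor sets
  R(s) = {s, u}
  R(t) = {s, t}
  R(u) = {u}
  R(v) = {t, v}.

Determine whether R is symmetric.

Symmetric: no — s R u but not u R s.

No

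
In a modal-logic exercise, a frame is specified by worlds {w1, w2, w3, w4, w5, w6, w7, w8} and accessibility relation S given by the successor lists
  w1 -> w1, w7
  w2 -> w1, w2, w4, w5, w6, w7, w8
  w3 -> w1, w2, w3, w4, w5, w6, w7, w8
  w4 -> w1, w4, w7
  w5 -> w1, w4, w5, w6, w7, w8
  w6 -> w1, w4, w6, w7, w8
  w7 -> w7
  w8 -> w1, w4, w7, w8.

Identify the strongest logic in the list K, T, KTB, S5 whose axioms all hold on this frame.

Reflexive (axiom T): yes — every world is S-related to itself.
Symmetric (axiom B): no — w1 S w7 but not w7 S w1.
Euclidean (axiom 5): no — w2 S w1 and w2 S w4, but not w1 S w4.
So F validates K, T; KTB would additionally require S to be symmetric. The strongest is T.

T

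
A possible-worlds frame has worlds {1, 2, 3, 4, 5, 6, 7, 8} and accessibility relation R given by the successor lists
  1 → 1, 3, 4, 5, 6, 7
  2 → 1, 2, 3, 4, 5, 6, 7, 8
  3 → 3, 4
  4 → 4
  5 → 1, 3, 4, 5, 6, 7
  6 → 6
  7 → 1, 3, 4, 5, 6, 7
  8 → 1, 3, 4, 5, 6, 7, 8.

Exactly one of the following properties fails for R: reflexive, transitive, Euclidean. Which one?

Reflexive: yes — every world is R-related to itself.
Transitive: yes — every two-step R-path is closed by a direct edge.
Euclidean: no — 1 R 3 and 1 R 5, but not 3 R 5.
Only Euclidean fails.

Euclidean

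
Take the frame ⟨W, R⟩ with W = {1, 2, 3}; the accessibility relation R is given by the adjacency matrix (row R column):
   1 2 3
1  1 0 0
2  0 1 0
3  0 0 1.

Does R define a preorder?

Yes

Reflexive: yes — every world is R-related to itself.
Transitive: yes — every two-step R-path is closed by a direct edge.
So R is a preorder.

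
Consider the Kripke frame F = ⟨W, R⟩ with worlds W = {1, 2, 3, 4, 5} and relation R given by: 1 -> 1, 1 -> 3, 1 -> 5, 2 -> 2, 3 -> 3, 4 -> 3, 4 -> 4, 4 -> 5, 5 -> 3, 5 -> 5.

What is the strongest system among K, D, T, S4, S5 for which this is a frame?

Serial (axiom D): yes — every world has a successor (e.g. 1 R 1).
Reflexive (axiom T): yes — every world is R-related to itself.
Transitive (axiom 4): yes — every two-step R-path is closed by a direct edge.
Euclidean (axiom 5): no — 1 R 3 and 1 R 5, but not 3 R 5.
So F validates K, D, T, S4; S5 would additionally require R to be Euclidean. The strongest is S4.

S4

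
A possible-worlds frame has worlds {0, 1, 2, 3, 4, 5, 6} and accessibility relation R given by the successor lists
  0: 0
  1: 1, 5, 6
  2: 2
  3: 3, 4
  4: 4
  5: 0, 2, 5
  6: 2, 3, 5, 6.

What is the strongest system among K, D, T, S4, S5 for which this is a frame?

Serial (axiom D): yes — every world has a successor (e.g. 0 R 0).
Reflexive (axiom T): yes — every world is R-related to itself.
Transitive (axiom 4): no — 1 R 5 and 5 R 0, but not 1 R 0.
Euclidean (axiom 5): no — 1 R 5 and 1 R 6, but not 5 R 6.
So F validates K, D, T; S4 would additionally require R to be transitive. The strongest is T.

T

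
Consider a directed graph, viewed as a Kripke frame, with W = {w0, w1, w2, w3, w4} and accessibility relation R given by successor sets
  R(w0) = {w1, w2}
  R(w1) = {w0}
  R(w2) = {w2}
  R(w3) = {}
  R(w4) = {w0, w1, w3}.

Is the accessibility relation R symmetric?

No

Symmetric: no — w0 R w2 but not w2 R w0.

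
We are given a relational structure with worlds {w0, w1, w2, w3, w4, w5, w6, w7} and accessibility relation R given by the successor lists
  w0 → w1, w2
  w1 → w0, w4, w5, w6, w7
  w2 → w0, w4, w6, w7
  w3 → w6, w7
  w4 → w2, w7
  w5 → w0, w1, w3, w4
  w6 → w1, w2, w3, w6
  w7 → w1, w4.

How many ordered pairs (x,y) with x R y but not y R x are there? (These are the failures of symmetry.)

Enumerating: (w1,w4), (w2,w7), (w3,w7), (w5,w0), (w5,w3), (w5,w4).

6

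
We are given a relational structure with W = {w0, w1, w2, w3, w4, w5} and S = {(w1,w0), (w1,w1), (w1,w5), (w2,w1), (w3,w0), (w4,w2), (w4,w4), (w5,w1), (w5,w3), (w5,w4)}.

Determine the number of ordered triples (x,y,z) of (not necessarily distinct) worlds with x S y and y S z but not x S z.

Enumerating: (w1,w5,w3), (w1,w5,w4), (w2,w1,w0), (w2,w1,w5), (w4,w2,w1), (w5,w1,w0), (w5,w1,w5), (w5,w3,w0), (w5,w4,w2).

9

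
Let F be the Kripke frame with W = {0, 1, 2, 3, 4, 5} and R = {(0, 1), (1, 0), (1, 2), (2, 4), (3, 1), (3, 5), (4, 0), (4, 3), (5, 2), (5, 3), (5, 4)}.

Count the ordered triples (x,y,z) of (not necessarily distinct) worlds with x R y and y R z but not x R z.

Enumerating: (0,1,0), (0,1,2), (1,0,1), (1,2,4), (2,4,0), (2,4,3), (3,1,0), (3,1,2), (3,5,2), (3,5,3), (3,5,4), (4,0,1), (4,3,1), (4,3,5), (5,3,1), (5,3,5), (5,4,0).

17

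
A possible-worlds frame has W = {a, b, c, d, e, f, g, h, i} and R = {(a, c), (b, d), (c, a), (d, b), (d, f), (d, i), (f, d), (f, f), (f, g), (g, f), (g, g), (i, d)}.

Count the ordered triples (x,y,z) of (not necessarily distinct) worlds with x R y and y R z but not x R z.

15

Enumerating: (a,c,a), (b,d,b), (b,d,f), (b,d,i), (c,a,c), (d,b,d), (d,f,d), (d,f,g), (d,i,d), (f,d,b), (f,d,i), (g,f,d), (i,d,b), (i,d,f), (i,d,i).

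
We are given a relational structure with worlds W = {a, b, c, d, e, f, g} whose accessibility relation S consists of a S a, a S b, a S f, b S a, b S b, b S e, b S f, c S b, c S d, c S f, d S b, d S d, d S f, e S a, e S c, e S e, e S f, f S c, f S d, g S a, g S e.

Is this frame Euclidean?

No

Euclidean: no — a S f and a S b, but not f S b.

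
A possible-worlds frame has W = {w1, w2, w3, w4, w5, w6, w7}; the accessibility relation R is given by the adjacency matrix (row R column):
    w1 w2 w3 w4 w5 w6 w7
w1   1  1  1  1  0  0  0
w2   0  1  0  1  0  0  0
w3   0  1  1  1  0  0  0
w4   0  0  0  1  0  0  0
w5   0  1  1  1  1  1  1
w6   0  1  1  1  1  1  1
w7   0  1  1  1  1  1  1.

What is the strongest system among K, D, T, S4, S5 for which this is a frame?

Serial (axiom D): yes — every world has a successor (e.g. w1 R w1).
Reflexive (axiom T): yes — every world is R-related to itself.
Transitive (axiom 4): yes — every two-step R-path is closed by a direct edge.
Euclidean (axiom 5): no — w1 R w2 and w1 R w3, but not w2 R w3.
So F validates K, D, T, S4; S5 would additionally require R to be Euclidean. The strongest is S4.

S4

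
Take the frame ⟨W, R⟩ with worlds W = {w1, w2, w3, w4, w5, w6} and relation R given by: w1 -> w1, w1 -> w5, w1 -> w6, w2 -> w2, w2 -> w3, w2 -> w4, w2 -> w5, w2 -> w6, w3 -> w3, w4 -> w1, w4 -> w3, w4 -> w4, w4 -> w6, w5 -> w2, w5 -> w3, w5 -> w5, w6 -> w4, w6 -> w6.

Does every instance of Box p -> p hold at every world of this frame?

Yes

Axiom T corresponds to the accessibility relation being reflexive.
Reflexive: yes — every world is R-related to itself.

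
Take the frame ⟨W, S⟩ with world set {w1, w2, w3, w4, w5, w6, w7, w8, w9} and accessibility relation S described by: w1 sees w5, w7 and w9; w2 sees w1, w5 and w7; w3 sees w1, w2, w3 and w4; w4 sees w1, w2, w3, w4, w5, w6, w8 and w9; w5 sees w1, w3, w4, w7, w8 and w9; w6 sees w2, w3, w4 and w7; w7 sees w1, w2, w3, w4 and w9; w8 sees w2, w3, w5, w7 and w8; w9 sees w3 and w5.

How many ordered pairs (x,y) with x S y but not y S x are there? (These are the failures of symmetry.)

21

Enumerating: (w1,w9), (w2,w1), (w2,w5), (w3,w1), (w3,w2), (w4,w1), (w4,w2), (w4,w8), (w4,w9), (w5,w3), (w5,w7), (w6,w2), … and 9 more.
Total: 21.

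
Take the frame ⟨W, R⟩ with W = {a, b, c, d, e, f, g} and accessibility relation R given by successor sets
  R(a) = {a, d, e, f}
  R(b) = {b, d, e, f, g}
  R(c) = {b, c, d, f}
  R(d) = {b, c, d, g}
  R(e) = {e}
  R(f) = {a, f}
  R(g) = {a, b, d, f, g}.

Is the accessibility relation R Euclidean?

Euclidean: no — a R d and a R e, but not d R e.

No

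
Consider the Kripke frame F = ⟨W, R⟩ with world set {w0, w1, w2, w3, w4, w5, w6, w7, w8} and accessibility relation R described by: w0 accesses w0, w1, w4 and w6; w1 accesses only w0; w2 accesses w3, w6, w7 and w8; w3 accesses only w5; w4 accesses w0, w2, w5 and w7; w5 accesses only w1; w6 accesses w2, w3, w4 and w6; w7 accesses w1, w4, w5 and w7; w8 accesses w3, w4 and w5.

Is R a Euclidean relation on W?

Euclidean: no — w0 R w1 and w0 R w4, but not w1 R w4.

No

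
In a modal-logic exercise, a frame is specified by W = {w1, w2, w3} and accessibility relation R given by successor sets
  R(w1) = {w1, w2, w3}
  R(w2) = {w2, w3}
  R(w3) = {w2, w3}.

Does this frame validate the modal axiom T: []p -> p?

Yes

The schema T characterises exactly the reflexive frames.
Reflexive: yes — every world is R-related to itself.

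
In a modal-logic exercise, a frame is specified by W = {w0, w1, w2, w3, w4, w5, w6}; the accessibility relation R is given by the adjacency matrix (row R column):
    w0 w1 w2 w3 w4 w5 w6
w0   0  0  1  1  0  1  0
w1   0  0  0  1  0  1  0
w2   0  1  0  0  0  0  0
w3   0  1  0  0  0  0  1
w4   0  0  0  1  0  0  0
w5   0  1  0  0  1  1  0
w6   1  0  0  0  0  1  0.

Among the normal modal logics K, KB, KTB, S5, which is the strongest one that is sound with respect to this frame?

K

Symmetric (axiom B): no — w0 R w2 but not w2 R w0.
Reflexive (axiom T): no — w0 is not related to itself.
Euclidean (axiom 5): no — w0 R w2 and w0 R w3, but not w2 R w3.
So F validates K; KB would additionally require R to be symmetric. The strongest is K.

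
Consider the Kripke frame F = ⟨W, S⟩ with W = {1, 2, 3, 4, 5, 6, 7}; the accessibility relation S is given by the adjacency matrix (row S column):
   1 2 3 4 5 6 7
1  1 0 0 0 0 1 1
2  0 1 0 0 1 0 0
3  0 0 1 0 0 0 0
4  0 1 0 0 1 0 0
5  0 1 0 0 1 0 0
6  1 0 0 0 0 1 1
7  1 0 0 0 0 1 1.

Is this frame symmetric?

No

Symmetric: no — 4 S 2 but not 2 S 4.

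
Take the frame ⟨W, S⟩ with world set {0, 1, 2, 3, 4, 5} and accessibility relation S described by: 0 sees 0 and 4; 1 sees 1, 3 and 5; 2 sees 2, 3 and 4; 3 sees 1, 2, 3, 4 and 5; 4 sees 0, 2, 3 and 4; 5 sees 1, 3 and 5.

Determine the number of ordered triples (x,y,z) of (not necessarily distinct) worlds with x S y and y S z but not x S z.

Enumerating: (0,4,2), (0,4,3), (1,3,2), (1,3,4), (2,3,1), (2,3,5), (2,4,0), (3,4,0), (4,3,1), (4,3,5), (5,3,2), (5,3,4).

12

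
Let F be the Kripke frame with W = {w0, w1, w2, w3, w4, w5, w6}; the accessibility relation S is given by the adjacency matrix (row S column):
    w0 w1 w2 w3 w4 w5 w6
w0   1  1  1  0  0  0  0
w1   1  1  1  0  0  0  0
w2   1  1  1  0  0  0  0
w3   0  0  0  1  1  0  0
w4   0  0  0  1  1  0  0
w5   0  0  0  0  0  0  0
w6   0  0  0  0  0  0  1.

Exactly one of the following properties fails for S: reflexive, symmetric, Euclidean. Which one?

reflexive

Reflexive: no — w5 is not related to itself.
Symmetric: yes — every pair in S has its reverse in S.
Euclidean: yes — any two successors of a common world are S-related.
Only reflexive fails.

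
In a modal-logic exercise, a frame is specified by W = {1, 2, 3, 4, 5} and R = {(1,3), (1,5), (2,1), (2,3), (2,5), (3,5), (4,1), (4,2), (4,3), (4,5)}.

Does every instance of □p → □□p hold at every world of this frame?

Axiom 4 corresponds to the accessibility relation being transitive.
Transitive: yes — every two-step R-path is closed by a direct edge.

Yes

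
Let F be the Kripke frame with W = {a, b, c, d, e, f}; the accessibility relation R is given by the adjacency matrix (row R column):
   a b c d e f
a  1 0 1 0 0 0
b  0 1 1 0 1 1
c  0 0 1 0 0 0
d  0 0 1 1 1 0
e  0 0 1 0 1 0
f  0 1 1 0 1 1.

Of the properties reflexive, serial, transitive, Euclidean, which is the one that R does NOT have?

Euclidean

Reflexive: yes — every world is R-related to itself.
Serial: yes — every world has a successor (e.g. a R a).
Transitive: yes — every two-step R-path is closed by a direct edge.
Euclidean: no — b R c and b R e, but not c R e.
Only Euclidean fails.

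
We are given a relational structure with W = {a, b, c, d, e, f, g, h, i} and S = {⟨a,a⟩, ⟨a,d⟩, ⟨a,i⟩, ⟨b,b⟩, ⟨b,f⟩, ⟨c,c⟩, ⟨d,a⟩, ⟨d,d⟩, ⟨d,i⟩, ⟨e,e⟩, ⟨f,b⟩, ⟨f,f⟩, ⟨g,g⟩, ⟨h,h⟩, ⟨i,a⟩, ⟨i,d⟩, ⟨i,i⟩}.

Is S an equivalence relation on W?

Yes

Reflexive: yes — every world is S-related to itself.
Symmetric: yes — every pair in S has its reverse in S.
Transitive: yes — every two-step S-path is closed by a direct edge.
So S is an equivalence relation.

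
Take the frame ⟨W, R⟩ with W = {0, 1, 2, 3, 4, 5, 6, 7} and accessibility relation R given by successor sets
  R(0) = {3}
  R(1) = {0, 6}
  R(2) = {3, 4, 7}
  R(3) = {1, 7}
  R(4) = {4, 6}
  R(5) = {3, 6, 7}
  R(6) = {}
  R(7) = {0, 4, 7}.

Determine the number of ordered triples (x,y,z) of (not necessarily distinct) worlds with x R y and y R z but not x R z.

Enumerating: (0,3,1), (0,3,7), (1,0,3), (2,3,1), (2,4,6), (2,7,0), (3,1,0), (3,1,6), (3,7,0), (3,7,4), (5,3,1), (5,7,0), (5,7,4), (7,0,3), (7,4,6).

15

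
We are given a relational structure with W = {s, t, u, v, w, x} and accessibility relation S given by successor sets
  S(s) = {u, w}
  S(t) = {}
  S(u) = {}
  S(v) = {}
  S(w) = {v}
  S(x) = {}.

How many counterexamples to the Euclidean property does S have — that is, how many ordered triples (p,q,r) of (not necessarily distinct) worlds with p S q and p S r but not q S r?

5

Enumerating: (s,u,u), (s,u,w), (s,w,u), (s,w,w), (w,v,v).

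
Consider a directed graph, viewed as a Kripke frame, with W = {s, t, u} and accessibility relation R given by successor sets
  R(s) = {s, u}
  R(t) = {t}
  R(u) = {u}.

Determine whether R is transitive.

Yes

Transitive: yes — every two-step R-path is closed by a direct edge.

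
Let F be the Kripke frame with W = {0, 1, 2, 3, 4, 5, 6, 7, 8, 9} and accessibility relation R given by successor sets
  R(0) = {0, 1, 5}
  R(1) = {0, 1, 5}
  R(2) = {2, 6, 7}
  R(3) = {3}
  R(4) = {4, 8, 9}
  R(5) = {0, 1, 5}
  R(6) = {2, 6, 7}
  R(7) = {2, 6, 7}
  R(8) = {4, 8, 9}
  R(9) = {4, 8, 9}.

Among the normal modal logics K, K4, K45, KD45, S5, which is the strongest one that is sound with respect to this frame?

Transitive (axiom 4): yes — every two-step R-path is closed by a direct edge.
Euclidean (axiom 5): yes — any two successors of a common world are R-related.
Serial (axiom D): yes — every world has a successor (e.g. 0 R 0).
Reflexive (axiom T): yes — every world is R-related to itself.
So F validates K, K4, K45, KD45, S5. The strongest is S5.

S5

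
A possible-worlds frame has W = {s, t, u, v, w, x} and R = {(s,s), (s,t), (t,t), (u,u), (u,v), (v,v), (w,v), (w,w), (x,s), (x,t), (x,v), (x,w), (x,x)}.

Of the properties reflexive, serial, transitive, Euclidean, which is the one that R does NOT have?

Euclidean

Reflexive: yes — every world is R-related to itself.
Serial: yes — every world has a successor (e.g. s R s).
Transitive: yes — every two-step R-path is closed by a direct edge.
Euclidean: no — x R s and x R v, but not s R v.
Only Euclidean fails.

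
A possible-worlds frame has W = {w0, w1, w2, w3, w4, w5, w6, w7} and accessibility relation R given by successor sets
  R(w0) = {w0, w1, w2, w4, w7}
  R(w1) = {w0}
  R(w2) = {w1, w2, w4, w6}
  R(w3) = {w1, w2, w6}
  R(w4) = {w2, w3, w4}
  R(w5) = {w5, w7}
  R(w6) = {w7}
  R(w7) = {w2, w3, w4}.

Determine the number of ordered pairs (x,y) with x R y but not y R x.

14

Enumerating: (w0,w2), (w0,w4), (w0,w7), (w2,w1), (w2,w6), (w3,w1), (w3,w2), (w3,w6), (w4,w3), (w5,w7), (w6,w7), (w7,w2), (w7,w3), (w7,w4).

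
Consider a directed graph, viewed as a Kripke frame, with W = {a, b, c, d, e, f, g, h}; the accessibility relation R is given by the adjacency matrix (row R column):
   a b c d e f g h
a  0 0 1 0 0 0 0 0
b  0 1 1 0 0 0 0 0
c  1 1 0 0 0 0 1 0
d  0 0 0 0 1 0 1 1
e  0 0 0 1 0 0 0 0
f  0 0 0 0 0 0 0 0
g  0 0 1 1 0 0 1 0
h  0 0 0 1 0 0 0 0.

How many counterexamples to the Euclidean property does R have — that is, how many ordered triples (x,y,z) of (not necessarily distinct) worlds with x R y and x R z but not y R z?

Enumerating: (a,c,c), (b,c,c), (c,a,a), (c,a,b), (c,a,g), (c,b,a), (c,b,g), (c,g,a), (c,g,b), (d,e,e), (d,e,g), (d,e,h), … and 11 more.
Total: 23.

23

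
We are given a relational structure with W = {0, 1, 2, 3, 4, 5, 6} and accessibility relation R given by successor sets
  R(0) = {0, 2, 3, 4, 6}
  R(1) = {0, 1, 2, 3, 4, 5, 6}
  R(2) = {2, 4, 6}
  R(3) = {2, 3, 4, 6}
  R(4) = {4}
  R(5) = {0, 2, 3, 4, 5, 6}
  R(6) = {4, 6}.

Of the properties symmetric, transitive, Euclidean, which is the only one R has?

Symmetric: no — 0 R 2 but not 2 R 0.
Transitive: yes — every two-step R-path is closed by a direct edge.
Euclidean: no — 0 R 2 and 0 R 3, but not 2 R 3.
Only transitive holds.

transitive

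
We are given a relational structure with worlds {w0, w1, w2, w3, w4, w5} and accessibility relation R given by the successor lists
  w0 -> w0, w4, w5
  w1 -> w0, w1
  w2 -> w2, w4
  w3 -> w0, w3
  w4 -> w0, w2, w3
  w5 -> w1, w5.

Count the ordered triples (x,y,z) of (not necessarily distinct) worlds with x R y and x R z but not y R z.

13

Enumerating: (w0,w4,w4), (w0,w4,w5), (w0,w5,w0), (w0,w5,w4), (w1,w0,w1), (w2,w4,w4), (w3,w0,w3), (w4,w0,w2), (w4,w0,w3), (w4,w2,w0), (w4,w2,w3), (w4,w3,w2), (w5,w1,w5).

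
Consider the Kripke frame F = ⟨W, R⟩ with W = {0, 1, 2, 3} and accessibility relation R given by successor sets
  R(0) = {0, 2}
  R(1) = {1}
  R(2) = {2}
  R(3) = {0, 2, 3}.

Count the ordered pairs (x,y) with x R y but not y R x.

3

Enumerating: (0,2), (3,0), (3,2).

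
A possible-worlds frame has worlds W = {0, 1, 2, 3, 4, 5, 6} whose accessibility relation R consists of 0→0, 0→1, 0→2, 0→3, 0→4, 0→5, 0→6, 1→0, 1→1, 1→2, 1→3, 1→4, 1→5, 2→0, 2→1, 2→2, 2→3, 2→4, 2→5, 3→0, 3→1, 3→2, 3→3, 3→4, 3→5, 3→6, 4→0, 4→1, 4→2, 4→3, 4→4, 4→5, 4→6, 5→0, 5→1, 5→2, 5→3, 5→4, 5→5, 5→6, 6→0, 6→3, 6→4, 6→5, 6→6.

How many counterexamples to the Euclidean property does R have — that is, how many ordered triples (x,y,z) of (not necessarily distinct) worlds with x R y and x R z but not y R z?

Enumerating: (0,1,6), (0,2,6), (0,6,1), (0,6,2), (3,1,6), (3,2,6), (3,6,1), (3,6,2), (4,1,6), (4,2,6), (4,6,1), (4,6,2), (5,1,6), (5,2,6), (5,6,1), (5,6,2).

16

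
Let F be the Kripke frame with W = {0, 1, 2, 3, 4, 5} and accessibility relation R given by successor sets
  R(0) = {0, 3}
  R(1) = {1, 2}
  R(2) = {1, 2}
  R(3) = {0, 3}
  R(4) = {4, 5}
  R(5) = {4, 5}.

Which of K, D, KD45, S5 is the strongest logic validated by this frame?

Serial (axiom D): yes — every world has a successor (e.g. 0 R 0).
Euclidean (axiom 5): yes — any two successors of a common world are R-related.
Transitive (axiom 4): yes — every two-step R-path is closed by a direct edge.
Reflexive (axiom T): yes — every world is R-related to itself.
So F validates K, D, KD45, S5. The strongest is S5.

S5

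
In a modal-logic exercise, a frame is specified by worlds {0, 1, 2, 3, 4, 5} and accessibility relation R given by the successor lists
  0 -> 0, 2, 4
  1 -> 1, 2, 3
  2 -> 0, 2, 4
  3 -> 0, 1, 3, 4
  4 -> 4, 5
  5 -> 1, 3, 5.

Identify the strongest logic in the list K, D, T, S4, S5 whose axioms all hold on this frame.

T

Serial (axiom D): yes — every world has a successor (e.g. 0 R 0).
Reflexive (axiom T): yes — every world is R-related to itself.
Transitive (axiom 4): no — 0 R 4 and 4 R 5, but not 0 R 5.
Euclidean (axiom 5): no — 0 R 4 and 0 R 2, but not 4 R 2.
So F validates K, D, T; S4 would additionally require R to be transitive. The strongest is T.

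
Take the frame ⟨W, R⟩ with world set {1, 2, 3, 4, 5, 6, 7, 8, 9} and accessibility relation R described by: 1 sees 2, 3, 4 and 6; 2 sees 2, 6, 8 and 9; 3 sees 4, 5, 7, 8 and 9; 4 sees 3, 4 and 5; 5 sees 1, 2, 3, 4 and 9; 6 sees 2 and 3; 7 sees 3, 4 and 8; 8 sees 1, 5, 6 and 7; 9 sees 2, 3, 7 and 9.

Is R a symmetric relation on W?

No

Symmetric: no — 1 R 2 but not 2 R 1.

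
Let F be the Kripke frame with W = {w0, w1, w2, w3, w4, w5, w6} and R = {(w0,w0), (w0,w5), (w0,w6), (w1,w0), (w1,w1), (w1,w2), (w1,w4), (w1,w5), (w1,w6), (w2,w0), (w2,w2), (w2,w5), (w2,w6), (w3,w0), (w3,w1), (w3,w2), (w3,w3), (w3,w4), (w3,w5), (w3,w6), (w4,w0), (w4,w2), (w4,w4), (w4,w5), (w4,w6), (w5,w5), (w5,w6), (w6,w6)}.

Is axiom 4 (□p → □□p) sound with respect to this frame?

Axiom 4 corresponds to the accessibility relation being transitive.
Transitive: yes — every two-step R-path is closed by a direct edge.

Yes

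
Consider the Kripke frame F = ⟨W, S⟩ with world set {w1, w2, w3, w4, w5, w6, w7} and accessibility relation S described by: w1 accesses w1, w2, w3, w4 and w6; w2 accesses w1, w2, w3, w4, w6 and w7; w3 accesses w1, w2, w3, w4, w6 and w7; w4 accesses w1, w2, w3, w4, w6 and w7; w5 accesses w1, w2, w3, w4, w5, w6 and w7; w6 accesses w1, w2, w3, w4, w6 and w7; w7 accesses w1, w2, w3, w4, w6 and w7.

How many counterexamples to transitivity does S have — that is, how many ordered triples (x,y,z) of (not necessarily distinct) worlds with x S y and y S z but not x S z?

Enumerating: (w1,w2,w7), (w1,w3,w7), (w1,w4,w7), (w1,w6,w7).

4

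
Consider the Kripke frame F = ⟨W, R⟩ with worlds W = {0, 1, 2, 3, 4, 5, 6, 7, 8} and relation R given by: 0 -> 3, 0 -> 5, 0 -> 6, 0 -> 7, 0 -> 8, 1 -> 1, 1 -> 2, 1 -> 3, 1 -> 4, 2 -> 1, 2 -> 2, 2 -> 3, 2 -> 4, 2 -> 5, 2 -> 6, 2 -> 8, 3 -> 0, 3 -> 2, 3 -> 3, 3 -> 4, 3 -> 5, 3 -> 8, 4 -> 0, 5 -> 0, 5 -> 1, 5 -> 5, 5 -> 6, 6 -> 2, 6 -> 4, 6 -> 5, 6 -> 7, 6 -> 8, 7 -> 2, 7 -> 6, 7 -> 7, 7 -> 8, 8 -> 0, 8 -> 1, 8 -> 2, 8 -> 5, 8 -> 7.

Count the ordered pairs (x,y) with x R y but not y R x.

Enumerating: (0,6), (0,7), (1,3), (1,4), (2,4), (2,5), (3,4), (3,5), (3,8), (4,0), (5,1), (6,4), (6,8), (7,2), (8,1), (8,5).

16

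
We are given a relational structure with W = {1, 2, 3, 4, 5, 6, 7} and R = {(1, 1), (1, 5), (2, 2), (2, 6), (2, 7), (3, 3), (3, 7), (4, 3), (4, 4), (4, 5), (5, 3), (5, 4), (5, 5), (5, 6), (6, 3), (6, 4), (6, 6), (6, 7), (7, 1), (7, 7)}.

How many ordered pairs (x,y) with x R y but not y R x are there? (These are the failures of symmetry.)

Enumerating: (1,5), (2,6), (2,7), (3,7), (4,3), (5,3), (5,6), (6,3), (6,4), (6,7), (7,1).

11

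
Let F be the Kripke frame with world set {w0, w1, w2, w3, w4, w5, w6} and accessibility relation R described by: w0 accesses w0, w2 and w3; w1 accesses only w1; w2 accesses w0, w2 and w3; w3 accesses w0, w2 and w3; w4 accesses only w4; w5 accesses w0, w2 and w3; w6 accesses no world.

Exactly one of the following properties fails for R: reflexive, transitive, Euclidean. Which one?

reflexive

Reflexive: no — w5 is not related to itself.
Transitive: yes — every two-step R-path is closed by a direct edge.
Euclidean: yes — any two successors of a common world are R-related.
Only reflexive fails.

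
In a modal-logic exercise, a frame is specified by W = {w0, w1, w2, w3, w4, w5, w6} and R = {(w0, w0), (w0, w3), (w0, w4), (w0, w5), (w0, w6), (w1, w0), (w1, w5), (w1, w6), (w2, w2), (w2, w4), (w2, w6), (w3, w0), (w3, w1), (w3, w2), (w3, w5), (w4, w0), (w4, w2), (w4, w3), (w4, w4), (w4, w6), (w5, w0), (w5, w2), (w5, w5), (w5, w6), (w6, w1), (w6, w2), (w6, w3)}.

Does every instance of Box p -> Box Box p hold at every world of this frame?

No

By correspondence theory, 4 is valid on a frame iff R is transitive.
Transitive: no — w0 R w3 and w3 R w1, but not w0 R w1.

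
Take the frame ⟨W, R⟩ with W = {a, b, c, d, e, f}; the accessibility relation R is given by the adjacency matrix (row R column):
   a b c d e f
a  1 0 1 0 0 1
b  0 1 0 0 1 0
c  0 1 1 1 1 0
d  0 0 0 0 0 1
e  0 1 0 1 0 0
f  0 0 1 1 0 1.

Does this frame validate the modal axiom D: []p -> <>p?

Yes

By correspondence theory, D is valid on a frame iff R is serial.
Serial: yes — every world has a successor (e.g. a R a).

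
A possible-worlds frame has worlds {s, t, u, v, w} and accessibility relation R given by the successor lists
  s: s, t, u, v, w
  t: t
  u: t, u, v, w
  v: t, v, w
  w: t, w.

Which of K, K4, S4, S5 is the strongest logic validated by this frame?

Transitive (axiom 4): yes — every two-step R-path is closed by a direct edge.
Reflexive (axiom T): yes — every world is R-related to itself.
Euclidean (axiom 5): no — s R t and s R u, but not t R u.
So F validates K, K4, S4; S5 would additionally require R to be Euclidean. The strongest is S4.

S4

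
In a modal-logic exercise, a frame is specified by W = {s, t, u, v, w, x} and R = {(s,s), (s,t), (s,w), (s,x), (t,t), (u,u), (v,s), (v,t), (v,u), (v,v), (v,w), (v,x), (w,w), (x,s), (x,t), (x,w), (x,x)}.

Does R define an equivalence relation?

Reflexive: yes — every world is R-related to itself.
Symmetric: no — s R t but not t R s.
Transitive: yes — every two-step R-path is closed by a direct edge.
So R is not an equivalence relation.

No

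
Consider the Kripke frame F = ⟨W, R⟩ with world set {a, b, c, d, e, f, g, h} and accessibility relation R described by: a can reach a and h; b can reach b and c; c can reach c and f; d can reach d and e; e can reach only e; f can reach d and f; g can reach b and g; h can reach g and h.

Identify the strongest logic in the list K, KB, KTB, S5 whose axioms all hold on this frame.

Symmetric (axiom B): no — a R h but not h R a.
Reflexive (axiom T): yes — every world is R-related to itself.
Euclidean (axiom 5): no — a R h and a R a, but not h R a.
So F validates K; KB would additionally require R to be symmetric. The strongest is K.

K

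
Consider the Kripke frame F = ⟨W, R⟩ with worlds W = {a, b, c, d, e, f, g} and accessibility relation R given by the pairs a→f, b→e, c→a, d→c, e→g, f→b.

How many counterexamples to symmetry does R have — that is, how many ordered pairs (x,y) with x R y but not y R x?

6

Enumerating: (a,f), (b,e), (c,a), (d,c), (e,g), (f,b).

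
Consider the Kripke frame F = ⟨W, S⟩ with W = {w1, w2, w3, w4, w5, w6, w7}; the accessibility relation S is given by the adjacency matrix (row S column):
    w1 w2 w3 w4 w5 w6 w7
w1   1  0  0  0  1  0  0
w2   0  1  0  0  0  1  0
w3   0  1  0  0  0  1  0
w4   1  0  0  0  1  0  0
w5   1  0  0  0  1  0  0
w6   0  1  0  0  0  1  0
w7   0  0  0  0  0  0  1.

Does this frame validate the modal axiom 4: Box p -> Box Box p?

Yes

The schema 4 characterises exactly the transitive frames.
Transitive: yes — every two-step S-path is closed by a direct edge.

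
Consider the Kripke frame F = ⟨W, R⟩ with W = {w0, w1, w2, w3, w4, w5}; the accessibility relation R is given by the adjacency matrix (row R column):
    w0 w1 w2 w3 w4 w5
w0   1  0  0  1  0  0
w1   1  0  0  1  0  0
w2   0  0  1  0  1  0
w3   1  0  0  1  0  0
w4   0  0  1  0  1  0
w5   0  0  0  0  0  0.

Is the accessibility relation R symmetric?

Symmetric: no — w1 R w0 but not w0 R w1.

No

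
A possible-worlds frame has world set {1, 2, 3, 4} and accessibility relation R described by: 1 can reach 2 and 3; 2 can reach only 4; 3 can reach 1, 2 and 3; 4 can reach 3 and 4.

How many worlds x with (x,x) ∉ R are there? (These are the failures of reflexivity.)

2

Enumerating: 1, 2.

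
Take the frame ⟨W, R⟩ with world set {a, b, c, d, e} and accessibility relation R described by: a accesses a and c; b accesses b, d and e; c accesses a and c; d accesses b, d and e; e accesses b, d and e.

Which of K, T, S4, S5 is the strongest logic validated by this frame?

Reflexive (axiom T): yes — every world is R-related to itself.
Transitive (axiom 4): yes — every two-step R-path is closed by a direct edge.
Euclidean (axiom 5): yes — any two successors of a common world are R-related.
So F validates K, T, S4, S5. The strongest is S5.

S5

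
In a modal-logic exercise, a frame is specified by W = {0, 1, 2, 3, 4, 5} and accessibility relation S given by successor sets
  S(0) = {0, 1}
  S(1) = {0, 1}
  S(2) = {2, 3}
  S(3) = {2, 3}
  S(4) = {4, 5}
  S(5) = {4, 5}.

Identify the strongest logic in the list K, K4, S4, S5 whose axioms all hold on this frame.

Transitive (axiom 4): yes — every two-step S-path is closed by a direct edge.
Reflexive (axiom T): yes — every world is S-related to itself.
Euclidean (axiom 5): yes — any two successors of a common world are S-related.
So F validates K, K4, S4, S5. The strongest is S5.

S5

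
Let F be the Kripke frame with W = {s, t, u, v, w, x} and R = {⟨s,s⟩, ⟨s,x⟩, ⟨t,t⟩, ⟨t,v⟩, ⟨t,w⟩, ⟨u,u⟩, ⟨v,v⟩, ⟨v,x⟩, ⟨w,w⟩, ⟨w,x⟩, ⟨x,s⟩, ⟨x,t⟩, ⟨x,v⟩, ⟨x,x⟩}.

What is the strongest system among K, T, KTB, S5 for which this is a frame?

T

Reflexive (axiom T): yes — every world is R-related to itself.
Symmetric (axiom B): no — t R v but not v R t.
Euclidean (axiom 5): no — t R v and t R w, but not v R w.
So F validates K, T; KTB would additionally require R to be symmetric. The strongest is T.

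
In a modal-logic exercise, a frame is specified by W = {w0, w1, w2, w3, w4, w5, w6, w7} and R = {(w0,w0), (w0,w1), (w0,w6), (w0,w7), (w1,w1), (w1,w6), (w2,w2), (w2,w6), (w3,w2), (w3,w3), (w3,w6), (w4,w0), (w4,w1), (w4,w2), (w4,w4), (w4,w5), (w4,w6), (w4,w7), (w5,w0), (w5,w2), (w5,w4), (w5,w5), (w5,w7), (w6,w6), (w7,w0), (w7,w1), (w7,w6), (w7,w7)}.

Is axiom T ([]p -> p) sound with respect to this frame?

Axiom T corresponds to the accessibility relation being reflexive.
Reflexive: yes — every world is R-related to itself.

Yes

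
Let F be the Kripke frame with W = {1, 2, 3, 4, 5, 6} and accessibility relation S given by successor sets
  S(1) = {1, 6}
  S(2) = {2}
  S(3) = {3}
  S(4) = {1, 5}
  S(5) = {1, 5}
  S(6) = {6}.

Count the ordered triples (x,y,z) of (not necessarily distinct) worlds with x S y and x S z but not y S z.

3

Enumerating: (1,6,1), (4,1,5), (5,1,5).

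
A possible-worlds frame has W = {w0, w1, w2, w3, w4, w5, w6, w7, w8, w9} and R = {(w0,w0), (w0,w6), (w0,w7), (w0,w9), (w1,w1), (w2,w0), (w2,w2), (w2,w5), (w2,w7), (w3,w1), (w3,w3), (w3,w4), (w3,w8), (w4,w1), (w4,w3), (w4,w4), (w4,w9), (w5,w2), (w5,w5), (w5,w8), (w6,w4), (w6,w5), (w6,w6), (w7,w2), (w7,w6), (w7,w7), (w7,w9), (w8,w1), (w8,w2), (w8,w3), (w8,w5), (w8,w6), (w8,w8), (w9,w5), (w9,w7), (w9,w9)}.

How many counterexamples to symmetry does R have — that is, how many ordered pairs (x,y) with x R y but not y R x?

Enumerating: (w0,w6), (w0,w7), (w0,w9), (w2,w0), (w3,w1), (w4,w1), (w4,w9), (w6,w4), (w6,w5), (w7,w6), (w8,w1), (w8,w2), (w8,w6), (w9,w5).

14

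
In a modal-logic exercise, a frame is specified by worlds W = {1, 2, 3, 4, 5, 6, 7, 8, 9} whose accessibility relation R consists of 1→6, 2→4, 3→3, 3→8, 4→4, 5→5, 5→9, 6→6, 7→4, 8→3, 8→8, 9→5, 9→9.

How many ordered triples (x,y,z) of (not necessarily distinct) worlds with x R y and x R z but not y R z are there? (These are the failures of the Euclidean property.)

R is Euclidean; there are no such tuples.

0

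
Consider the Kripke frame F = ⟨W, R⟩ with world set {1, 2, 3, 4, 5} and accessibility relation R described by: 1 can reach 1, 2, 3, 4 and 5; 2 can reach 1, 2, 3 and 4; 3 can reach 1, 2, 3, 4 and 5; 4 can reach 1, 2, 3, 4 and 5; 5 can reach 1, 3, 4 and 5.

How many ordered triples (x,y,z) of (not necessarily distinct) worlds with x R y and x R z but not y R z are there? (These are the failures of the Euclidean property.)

6

Enumerating: (1,2,5), (1,5,2), (3,2,5), (3,5,2), (4,2,5), (4,5,2).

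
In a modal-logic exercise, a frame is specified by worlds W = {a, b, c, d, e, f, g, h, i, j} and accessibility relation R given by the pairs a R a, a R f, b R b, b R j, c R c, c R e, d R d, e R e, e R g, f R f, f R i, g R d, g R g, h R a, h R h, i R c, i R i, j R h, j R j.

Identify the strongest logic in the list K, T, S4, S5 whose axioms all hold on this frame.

T

Reflexive (axiom T): yes — every world is R-related to itself.
Transitive (axiom 4): no — a R f and f R i, but not a R i.
Euclidean (axiom 5): no — a R f and a R a, but not f R a.
So F validates K, T; S4 would additionally require R to be transitive. The strongest is T.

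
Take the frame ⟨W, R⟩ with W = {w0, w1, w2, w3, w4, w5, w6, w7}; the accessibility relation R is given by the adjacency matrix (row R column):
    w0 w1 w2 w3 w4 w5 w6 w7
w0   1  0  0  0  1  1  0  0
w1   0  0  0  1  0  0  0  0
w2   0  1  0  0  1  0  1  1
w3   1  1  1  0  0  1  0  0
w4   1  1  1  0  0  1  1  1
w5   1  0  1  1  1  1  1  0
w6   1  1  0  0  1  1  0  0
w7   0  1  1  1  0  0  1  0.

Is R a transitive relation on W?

Transitive: no — w0 R w4 and w4 R w1, but not w0 R w1.

No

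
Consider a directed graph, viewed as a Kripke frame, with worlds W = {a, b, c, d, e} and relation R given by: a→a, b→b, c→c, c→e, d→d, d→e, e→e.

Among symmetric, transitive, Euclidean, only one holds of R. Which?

transitive

Symmetric: no — c R e but not e R c.
Transitive: yes — every two-step R-path is closed by a direct edge.
Euclidean: no — c R e and c R c, but not e R c.
Only transitive holds.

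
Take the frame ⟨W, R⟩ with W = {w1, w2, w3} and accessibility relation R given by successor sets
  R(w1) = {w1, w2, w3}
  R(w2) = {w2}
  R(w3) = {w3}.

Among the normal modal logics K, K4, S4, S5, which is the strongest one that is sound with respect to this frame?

Transitive (axiom 4): yes — every two-step R-path is closed by a direct edge.
Reflexive (axiom T): yes — every world is R-related to itself.
Euclidean (axiom 5): no — w1 R w2 and w1 R w3, but not w2 R w3.
So F validates K, K4, S4; S5 would additionally require R to be Euclidean. The strongest is S4.

S4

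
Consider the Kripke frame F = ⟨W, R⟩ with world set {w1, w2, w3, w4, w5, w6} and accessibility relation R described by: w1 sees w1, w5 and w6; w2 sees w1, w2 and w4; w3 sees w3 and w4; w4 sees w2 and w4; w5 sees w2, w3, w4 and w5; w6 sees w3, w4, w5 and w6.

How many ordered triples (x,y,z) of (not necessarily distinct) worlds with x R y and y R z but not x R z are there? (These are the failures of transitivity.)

Enumerating: (w1,w5,w2), (w1,w5,w3), (w1,w5,w4), (w1,w6,w3), (w1,w6,w4), (w2,w1,w5), (w2,w1,w6), (w3,w4,w2), (w4,w2,w1), (w5,w2,w1), (w6,w4,w2), (w6,w5,w2).

12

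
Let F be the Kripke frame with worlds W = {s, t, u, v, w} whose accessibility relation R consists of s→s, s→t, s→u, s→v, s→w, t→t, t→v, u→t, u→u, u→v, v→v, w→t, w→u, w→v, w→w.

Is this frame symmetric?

Symmetric: no — s R t but not t R s.

No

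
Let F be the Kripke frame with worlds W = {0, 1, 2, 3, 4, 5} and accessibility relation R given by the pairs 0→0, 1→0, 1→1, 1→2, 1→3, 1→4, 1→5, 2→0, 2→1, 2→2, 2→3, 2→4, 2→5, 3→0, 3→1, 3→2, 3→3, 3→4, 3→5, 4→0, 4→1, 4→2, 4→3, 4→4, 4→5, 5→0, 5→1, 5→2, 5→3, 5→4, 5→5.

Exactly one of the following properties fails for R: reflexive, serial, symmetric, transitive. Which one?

Reflexive: yes — every world is R-related to itself.
Serial: yes — every world has a successor (e.g. 0 R 0).
Symmetric: no — 1 R 0 but not 0 R 1.
Transitive: yes — every two-step R-path is closed by a direct edge.
Only symmetric fails.

symmetric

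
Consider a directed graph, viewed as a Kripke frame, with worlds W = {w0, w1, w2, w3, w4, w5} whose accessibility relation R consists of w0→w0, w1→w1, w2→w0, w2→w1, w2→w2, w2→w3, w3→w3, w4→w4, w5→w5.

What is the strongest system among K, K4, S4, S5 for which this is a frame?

S4

Transitive (axiom 4): yes — every two-step R-path is closed by a direct edge.
Reflexive (axiom T): yes — every world is R-related to itself.
Euclidean (axiom 5): no — w2 R w0 and w2 R w1, but not w0 R w1.
So F validates K, K4, S4; S5 would additionally require R to be Euclidean. The strongest is S4.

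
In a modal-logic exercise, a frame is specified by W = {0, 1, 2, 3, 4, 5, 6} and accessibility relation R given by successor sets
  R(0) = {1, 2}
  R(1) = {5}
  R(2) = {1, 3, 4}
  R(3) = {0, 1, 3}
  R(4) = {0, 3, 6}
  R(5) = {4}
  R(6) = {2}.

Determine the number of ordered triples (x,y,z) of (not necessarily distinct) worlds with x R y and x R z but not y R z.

Enumerating: (0,1,1), (0,1,2), (0,2,2), (1,5,5), (2,1,1), (2,1,3), (2,1,4), (2,3,4), (2,4,1), (2,4,4), (3,0,0), (3,0,3), … and 12 more.
Total: 24.

24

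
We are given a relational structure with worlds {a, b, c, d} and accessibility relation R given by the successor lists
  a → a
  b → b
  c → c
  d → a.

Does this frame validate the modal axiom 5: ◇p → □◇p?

Axiom 5 corresponds to the accessibility relation being Euclidean.
Euclidean: yes — any two successors of a common world are R-related.

Yes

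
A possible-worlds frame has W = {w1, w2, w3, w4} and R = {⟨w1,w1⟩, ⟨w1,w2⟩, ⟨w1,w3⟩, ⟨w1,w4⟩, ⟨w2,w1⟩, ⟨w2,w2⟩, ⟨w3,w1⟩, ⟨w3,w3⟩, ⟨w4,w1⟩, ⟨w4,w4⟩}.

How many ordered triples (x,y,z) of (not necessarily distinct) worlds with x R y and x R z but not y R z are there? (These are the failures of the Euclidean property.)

Enumerating: (w1,w2,w3), (w1,w2,w4), (w1,w3,w2), (w1,w3,w4), (w1,w4,w2), (w1,w4,w3).

6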